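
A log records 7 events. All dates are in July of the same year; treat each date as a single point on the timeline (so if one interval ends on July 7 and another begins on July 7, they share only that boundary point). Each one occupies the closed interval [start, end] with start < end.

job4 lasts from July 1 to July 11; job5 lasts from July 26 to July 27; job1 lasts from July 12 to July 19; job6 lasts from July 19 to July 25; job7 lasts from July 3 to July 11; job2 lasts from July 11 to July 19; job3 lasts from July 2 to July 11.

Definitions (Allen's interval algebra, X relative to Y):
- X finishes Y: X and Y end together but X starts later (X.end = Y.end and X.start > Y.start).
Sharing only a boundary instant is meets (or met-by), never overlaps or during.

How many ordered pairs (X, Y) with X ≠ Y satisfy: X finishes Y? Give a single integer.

4

Checking all 42 ordered pairs for relation 'finishes'; matching pairs in alphabetical order:
(job1, job2): job1 finishes job2 ✓
(job3, job4): job3 finishes job4 ✓
(job7, job3): job7 finishes job3 ✓
(job7, job4): job7 finishes job4 ✓
Count: 4.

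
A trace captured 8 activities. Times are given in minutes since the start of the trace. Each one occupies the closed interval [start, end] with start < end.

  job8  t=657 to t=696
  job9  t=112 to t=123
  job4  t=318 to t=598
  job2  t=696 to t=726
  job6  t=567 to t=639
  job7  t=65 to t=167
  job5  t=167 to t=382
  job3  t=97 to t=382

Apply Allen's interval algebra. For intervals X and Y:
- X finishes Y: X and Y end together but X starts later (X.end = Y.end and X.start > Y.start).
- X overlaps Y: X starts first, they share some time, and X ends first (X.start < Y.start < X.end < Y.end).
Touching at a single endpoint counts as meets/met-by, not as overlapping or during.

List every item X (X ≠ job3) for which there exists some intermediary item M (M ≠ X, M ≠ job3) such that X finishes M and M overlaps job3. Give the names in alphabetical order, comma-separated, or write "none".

none

Target job3 = [t=97, t=382].
Intermediaries M with M overlaps job3: job7.
Via job7 — items with X finishes job7: none.
Union: none.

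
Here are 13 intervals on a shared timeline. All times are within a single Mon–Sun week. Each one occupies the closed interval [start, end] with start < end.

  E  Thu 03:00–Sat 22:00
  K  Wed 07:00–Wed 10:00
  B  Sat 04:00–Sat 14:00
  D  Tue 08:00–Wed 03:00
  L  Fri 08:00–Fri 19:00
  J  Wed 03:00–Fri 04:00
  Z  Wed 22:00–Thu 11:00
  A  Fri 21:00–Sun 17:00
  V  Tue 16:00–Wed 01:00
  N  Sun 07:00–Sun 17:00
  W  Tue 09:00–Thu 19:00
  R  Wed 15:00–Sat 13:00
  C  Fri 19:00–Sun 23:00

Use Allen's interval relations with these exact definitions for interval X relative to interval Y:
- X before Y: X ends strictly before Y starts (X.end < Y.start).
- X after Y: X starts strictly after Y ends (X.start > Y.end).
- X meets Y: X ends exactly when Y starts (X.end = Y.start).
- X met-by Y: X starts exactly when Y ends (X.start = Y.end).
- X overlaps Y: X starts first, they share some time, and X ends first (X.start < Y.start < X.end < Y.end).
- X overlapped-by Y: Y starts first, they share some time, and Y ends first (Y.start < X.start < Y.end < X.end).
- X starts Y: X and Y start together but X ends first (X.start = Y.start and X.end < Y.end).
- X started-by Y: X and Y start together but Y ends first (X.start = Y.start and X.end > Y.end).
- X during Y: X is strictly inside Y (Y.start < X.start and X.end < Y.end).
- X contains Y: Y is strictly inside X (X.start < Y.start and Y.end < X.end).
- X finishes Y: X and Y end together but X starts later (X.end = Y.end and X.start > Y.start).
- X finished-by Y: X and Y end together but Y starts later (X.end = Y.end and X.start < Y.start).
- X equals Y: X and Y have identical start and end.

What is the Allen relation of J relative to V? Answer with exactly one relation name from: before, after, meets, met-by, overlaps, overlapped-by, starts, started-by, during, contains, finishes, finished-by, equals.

J = [Wed 03:00, Fri 04:00]; V = [Tue 16:00, Wed 01:00].
Compare endpoints: J.start > V.start, J.start > V.end, J.end > V.start, J.end > V.end.
That pattern is 'after'.

after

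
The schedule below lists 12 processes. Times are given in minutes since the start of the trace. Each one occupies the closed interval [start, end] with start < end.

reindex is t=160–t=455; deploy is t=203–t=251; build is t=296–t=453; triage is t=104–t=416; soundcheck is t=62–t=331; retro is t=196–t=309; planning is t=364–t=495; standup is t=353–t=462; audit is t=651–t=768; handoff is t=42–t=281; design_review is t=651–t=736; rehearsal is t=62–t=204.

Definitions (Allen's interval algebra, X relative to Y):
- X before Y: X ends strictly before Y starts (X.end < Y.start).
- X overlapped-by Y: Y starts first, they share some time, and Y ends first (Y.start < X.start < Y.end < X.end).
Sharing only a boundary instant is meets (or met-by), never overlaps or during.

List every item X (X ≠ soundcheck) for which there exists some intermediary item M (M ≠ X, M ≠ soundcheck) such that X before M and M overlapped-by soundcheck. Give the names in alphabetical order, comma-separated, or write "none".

deploy, handoff, rehearsal

Target soundcheck = [t=62, t=331].
Intermediaries M with M overlapped-by soundcheck: build, reindex, triage.
Via build — items with X before build: deploy, handoff, rehearsal.
Via reindex — items with X before reindex: none.
Via triage — items with X before triage: none.
Union: deploy, handoff, rehearsal.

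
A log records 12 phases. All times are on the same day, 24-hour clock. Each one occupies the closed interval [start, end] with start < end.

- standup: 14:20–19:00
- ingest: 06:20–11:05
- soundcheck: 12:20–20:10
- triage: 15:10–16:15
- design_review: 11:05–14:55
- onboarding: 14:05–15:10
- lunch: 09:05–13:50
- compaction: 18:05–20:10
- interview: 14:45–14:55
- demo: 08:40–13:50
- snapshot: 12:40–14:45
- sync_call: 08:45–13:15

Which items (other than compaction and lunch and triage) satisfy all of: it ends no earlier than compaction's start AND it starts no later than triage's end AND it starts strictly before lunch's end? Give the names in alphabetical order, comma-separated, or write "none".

Conditions: its end is no earlier than compaction's start (X.end >= 18:05) AND its start is no later than triage's end (X.start <= 16:15) AND its start is strictly before lunch's end (X.start < 13:50).
demo: end 13:50 >= 18:05? ✗; start 08:40 <= 16:15? ✓; start 08:40 < 13:50? ✓ → no.
design_review: end 14:55 >= 18:05? ✗; start 11:05 <= 16:15? ✓; start 11:05 < 13:50? ✓ → no.
ingest: end 11:05 >= 18:05? ✗; start 06:20 <= 16:15? ✓; start 06:20 < 13:50? ✓ → no.
interview: end 14:55 >= 18:05? ✗; start 14:45 <= 16:15? ✓; start 14:45 < 13:50? ✗ → no.
onboarding: end 15:10 >= 18:05? ✗; start 14:05 <= 16:15? ✓; start 14:05 < 13:50? ✗ → no.
snapshot: end 14:45 >= 18:05? ✗; start 12:40 <= 16:15? ✓; start 12:40 < 13:50? ✓ → no.
soundcheck: end 20:10 >= 18:05? ✓; start 12:20 <= 16:15? ✓; start 12:20 < 13:50? ✓ → yes.
standup: end 19:00 >= 18:05? ✓; start 14:20 <= 16:15? ✓; start 14:20 < 13:50? ✗ → no.
sync_call: end 13:15 >= 18:05? ✗; start 08:45 <= 16:15? ✓; start 08:45 < 13:50? ✓ → no.
Result: soundcheck.

soundcheck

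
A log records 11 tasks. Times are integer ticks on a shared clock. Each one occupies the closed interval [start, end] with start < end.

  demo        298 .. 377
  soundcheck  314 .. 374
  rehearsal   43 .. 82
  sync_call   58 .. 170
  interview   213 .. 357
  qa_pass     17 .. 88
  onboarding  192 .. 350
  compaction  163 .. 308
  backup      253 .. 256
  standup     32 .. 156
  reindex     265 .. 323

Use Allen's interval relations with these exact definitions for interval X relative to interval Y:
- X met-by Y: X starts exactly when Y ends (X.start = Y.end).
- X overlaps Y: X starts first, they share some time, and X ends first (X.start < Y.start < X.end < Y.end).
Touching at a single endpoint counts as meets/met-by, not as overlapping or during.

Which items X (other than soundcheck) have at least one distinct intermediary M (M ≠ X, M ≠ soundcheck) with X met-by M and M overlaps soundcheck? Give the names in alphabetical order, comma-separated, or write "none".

none

Target soundcheck = [314, 374].
Intermediaries M with M overlaps soundcheck: interview, onboarding, reindex.
Via interview — items with X met-by interview: none.
Via onboarding — items with X met-by onboarding: none.
Via reindex — items with X met-by reindex: none.
Union: none.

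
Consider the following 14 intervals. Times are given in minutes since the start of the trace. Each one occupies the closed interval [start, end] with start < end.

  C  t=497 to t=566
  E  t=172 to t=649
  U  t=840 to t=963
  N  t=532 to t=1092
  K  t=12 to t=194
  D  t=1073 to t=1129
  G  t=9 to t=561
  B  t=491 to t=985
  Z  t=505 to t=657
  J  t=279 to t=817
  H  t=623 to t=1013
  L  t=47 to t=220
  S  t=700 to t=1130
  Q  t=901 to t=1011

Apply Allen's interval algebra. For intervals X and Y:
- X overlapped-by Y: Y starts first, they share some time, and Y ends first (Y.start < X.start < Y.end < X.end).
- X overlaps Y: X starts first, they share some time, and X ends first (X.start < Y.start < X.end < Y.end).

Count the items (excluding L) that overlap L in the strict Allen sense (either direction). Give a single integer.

Target L = [t=47, t=220].
B [t=491, t=985] → after → no.
C [t=497, t=566] → after → no.
D [t=1073, t=1129] → after → no.
E [t=172, t=649] → overlapped-by → counts.
G [t=9, t=561] → contains → no.
H [t=623, t=1013] → after → no.
J [t=279, t=817] → after → no.
K [t=12, t=194] → overlaps → counts.
N [t=532, t=1092] → after → no.
Q [t=901, t=1011] → after → no.
S [t=700, t=1130] → after → no.
U [t=840, t=963] → after → no.
Z [t=505, t=657] → after → no.
Total: 2.

2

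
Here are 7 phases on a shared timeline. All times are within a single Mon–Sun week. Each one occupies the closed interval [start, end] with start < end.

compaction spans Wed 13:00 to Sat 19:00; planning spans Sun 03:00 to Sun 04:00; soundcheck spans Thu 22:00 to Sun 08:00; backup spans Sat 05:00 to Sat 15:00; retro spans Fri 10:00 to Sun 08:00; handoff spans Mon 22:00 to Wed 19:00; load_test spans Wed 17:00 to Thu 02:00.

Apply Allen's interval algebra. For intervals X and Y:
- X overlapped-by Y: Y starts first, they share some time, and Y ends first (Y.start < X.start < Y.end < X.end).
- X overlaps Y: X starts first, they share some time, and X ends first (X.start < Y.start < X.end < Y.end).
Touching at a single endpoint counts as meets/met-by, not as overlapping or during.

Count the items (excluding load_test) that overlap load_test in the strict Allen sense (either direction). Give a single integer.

Target load_test = [Wed 17:00, Thu 02:00].
backup [Sat 05:00, Sat 15:00] → after → no.
compaction [Wed 13:00, Sat 19:00] → contains → no.
handoff [Mon 22:00, Wed 19:00] → overlaps → counts.
planning [Sun 03:00, Sun 04:00] → after → no.
retro [Fri 10:00, Sun 08:00] → after → no.
soundcheck [Thu 22:00, Sun 08:00] → after → no.
Total: 1.

1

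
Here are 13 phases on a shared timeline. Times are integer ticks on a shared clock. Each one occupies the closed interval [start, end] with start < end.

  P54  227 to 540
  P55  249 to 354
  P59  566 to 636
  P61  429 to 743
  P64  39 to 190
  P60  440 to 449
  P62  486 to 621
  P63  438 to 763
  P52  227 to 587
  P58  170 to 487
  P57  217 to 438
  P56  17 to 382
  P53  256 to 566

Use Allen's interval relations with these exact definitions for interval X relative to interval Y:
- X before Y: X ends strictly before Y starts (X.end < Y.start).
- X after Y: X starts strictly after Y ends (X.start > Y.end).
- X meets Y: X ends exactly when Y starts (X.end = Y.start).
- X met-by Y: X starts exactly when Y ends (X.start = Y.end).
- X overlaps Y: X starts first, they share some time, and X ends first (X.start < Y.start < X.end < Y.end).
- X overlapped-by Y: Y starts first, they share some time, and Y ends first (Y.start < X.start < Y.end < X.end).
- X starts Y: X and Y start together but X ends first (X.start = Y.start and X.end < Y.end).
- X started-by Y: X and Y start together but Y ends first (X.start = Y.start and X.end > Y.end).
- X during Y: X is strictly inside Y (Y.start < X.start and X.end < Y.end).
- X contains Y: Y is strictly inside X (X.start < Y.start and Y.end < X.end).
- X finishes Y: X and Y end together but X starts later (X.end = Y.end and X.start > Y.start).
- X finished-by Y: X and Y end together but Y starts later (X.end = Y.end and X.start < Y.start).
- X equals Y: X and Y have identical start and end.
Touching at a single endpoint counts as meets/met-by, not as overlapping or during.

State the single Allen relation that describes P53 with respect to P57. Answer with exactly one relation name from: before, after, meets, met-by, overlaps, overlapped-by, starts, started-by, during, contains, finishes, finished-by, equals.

overlapped-by

P53 = [256, 566]; P57 = [217, 438].
Compare endpoints: P53.start > P57.start, P53.start < P57.end, P53.end > P57.start, P53.end > P57.end.
That pattern is 'overlapped-by'.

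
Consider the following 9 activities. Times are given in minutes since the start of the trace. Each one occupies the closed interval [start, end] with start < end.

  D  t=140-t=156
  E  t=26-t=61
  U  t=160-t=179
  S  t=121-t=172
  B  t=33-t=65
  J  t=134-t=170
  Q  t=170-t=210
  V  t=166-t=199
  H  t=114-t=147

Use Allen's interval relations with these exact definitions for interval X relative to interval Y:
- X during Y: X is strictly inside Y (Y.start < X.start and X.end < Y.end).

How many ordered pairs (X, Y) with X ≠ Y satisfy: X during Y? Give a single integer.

Checking all 72 ordered pairs for relation 'during'; matching pairs in alphabetical order:
(D, J): D during J ✓
(D, S): D during S ✓
(J, S): J during S ✓
Count: 3.

3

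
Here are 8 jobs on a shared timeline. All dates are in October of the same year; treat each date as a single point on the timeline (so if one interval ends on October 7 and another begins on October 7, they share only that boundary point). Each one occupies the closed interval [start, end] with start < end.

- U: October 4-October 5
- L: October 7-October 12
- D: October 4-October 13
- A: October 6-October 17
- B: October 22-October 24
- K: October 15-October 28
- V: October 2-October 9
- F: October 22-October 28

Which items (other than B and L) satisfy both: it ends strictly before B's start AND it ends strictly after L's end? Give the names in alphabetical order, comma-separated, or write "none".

A, D

Conditions: its end is strictly before B's start (X.end < October 22) AND its end is strictly after L's end (X.end > October 12).
A: end October 17 < October 22? ✓; end October 17 > October 12? ✓ → yes.
D: end October 13 < October 22? ✓; end October 13 > October 12? ✓ → yes.
F: end October 28 < October 22? ✗; end October 28 > October 12? ✓ → no.
K: end October 28 < October 22? ✗; end October 28 > October 12? ✓ → no.
U: end October 5 < October 22? ✓; end October 5 > October 12? ✗ → no.
V: end October 9 < October 22? ✓; end October 9 > October 12? ✗ → no.
Result: A, D.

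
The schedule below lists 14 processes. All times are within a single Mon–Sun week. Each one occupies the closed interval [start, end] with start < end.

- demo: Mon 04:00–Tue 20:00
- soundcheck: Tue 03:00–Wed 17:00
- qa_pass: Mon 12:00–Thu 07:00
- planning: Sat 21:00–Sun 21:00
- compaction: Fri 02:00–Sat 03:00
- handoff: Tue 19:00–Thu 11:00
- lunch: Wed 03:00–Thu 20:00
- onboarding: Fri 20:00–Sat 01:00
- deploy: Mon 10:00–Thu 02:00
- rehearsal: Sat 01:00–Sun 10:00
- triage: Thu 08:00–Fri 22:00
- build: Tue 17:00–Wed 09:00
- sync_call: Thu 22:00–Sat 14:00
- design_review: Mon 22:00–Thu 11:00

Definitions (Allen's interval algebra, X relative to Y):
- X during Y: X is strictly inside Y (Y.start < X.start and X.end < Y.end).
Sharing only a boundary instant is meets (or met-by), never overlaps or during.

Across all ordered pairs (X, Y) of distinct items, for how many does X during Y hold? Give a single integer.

10

Checking all 182 ordered pairs for relation 'during'; matching pairs in alphabetical order:
(build, deploy): build during deploy ✓
(build, design_review): build during design_review ✓
(build, qa_pass): build during qa_pass ✓
(build, soundcheck): build during soundcheck ✓
(compaction, sync_call): compaction during sync_call ✓
(onboarding, compaction): onboarding during compaction ✓
(onboarding, sync_call): onboarding during sync_call ✓
(soundcheck, deploy): soundcheck during deploy ✓
(soundcheck, design_review): soundcheck during design_review ✓
(soundcheck, qa_pass): soundcheck during qa_pass ✓
Count: 10.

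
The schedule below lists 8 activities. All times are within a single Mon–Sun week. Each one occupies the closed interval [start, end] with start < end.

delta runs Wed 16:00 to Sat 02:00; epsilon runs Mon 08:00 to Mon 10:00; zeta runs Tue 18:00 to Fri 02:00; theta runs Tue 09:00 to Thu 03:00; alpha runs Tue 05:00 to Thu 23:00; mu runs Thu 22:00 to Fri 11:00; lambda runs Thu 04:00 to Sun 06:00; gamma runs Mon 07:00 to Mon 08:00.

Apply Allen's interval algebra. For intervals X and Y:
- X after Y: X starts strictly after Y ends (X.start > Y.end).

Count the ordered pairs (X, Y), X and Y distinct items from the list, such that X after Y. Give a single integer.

Checking all 56 ordered pairs for relation 'after'; matching pairs in alphabetical order:
(alpha, epsilon): alpha after epsilon ✓
(alpha, gamma): alpha after gamma ✓
(delta, epsilon): delta after epsilon ✓
(delta, gamma): delta after gamma ✓
(lambda, epsilon): lambda after epsilon ✓
(lambda, gamma): lambda after gamma ✓
(lambda, theta): lambda after theta ✓
(mu, epsilon): mu after epsilon ✓
(mu, gamma): mu after gamma ✓
(mu, theta): mu after theta ✓
(theta, epsilon): theta after epsilon ✓
(theta, gamma): theta after gamma ✓
(zeta, epsilon): zeta after epsilon ✓
(zeta, gamma): zeta after gamma ✓
Count: 14.

14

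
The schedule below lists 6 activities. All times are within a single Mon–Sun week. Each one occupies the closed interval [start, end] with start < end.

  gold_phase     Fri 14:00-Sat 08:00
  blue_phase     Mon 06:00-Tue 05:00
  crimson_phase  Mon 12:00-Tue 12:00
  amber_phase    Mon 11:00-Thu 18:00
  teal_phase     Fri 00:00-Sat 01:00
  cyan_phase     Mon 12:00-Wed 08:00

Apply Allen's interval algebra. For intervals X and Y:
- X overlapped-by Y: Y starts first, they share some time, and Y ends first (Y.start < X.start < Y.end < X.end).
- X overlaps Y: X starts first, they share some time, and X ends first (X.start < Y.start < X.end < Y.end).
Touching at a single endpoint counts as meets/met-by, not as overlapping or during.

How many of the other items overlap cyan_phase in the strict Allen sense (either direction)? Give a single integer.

1

Target cyan_phase = [Mon 12:00, Wed 08:00].
amber_phase [Mon 11:00, Thu 18:00] → contains → no.
blue_phase [Mon 06:00, Tue 05:00] → overlaps → counts.
crimson_phase [Mon 12:00, Tue 12:00] → starts → no.
gold_phase [Fri 14:00, Sat 08:00] → after → no.
teal_phase [Fri 00:00, Sat 01:00] → after → no.
Total: 1.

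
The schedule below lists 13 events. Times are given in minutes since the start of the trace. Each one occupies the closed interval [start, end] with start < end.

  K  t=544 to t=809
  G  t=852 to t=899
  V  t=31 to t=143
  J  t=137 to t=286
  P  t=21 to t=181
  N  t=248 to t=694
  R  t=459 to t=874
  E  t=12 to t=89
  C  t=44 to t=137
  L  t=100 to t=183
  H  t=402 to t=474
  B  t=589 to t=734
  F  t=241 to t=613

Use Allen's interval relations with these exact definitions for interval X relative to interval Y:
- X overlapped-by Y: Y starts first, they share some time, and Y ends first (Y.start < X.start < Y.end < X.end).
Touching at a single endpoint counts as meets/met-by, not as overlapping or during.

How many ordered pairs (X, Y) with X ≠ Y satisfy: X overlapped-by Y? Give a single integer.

Checking all 156 ordered pairs for relation 'overlapped-by'; matching pairs in alphabetical order:
(B, F): B overlapped-by F ✓
(B, N): B overlapped-by N ✓
(C, E): C overlapped-by E ✓
(F, J): F overlapped-by J ✓
(G, R): G overlapped-by R ✓
(J, L): J overlapped-by L ✓
(J, P): J overlapped-by P ✓
(J, V): J overlapped-by V ✓
(K, F): K overlapped-by F ✓
(K, N): K overlapped-by N ✓
(L, C): L overlapped-by C ✓
(L, P): L overlapped-by P ✓
(L, V): L overlapped-by V ✓
(N, F): N overlapped-by F ✓
(N, J): N overlapped-by J ✓
(P, E): P overlapped-by E ✓
(R, F): R overlapped-by F ✓
(R, H): R overlapped-by H ✓
(R, N): R overlapped-by N ✓
(V, E): V overlapped-by E ✓
Count: 20.

20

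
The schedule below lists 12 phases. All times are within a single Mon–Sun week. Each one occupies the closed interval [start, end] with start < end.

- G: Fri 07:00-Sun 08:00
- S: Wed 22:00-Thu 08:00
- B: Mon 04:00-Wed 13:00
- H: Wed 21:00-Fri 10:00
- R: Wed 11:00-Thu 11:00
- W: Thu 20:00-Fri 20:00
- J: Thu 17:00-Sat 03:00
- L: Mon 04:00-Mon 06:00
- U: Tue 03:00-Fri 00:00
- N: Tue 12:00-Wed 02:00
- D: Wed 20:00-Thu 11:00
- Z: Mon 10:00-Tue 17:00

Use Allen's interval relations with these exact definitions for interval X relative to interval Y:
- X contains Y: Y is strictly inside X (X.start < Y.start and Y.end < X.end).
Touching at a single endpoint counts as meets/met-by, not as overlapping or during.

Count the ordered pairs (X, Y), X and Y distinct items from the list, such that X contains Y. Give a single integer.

10

Checking all 132 ordered pairs for relation 'contains'; matching pairs in alphabetical order:
(B, N): B contains N ✓
(B, Z): B contains Z ✓
(D, S): D contains S ✓
(H, S): H contains S ✓
(J, W): J contains W ✓
(R, S): R contains S ✓
(U, D): U contains D ✓
(U, N): U contains N ✓
(U, R): U contains R ✓
(U, S): U contains S ✓
Count: 10.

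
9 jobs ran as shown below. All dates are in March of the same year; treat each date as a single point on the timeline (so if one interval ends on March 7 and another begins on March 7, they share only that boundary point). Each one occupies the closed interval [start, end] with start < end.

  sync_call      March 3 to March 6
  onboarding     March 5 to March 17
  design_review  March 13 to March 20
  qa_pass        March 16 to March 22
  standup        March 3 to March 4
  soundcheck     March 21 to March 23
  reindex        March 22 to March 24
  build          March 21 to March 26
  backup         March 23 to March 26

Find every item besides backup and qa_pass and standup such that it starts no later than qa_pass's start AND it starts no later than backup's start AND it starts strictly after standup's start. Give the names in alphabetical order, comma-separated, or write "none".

Conditions: its start is no later than qa_pass's start (X.start <= March 16) AND its start is no later than backup's start (X.start <= March 23) AND its start is strictly after standup's start (X.start > March 3).
build: start March 21 <= March 16? ✗; start March 21 <= March 23? ✓; start March 21 > March 3? ✓ → no.
design_review: start March 13 <= March 16? ✓; start March 13 <= March 23? ✓; start March 13 > March 3? ✓ → yes.
onboarding: start March 5 <= March 16? ✓; start March 5 <= March 23? ✓; start March 5 > March 3? ✓ → yes.
reindex: start March 22 <= March 16? ✗; start March 22 <= March 23? ✓; start March 22 > March 3? ✓ → no.
soundcheck: start March 21 <= March 16? ✗; start March 21 <= March 23? ✓; start March 21 > March 3? ✓ → no.
sync_call: start March 3 <= March 16? ✓; start March 3 <= March 23? ✓; start March 3 > March 3? ✗ → no.
Result: design_review, onboarding.

design_review, onboarding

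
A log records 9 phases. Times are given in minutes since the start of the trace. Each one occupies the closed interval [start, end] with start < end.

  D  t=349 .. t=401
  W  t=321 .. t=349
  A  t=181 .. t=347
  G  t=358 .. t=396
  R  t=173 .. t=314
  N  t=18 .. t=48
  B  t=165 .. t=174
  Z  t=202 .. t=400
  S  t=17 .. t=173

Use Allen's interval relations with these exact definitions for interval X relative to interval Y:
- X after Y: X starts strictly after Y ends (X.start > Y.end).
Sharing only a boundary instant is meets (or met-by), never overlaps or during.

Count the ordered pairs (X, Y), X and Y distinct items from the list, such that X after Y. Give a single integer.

23

Checking all 72 ordered pairs for relation 'after'; matching pairs in alphabetical order:
(A, B): A after B ✓
(A, N): A after N ✓
(A, S): A after S ✓
(B, N): B after N ✓
(D, A): D after A ✓
(D, B): D after B ✓
(D, N): D after N ✓
(D, R): D after R ✓
(D, S): D after S ✓
(G, A): G after A ✓
(G, B): G after B ✓
(G, N): G after N ✓
(G, R): G after R ✓
(G, S): G after S ✓
(G, W): G after W ✓
(R, N): R after N ✓
(W, B): W after B ✓
(W, N): W after N ✓
(W, R): W after R ✓
(W, S): W after S ✓
(Z, B): Z after B ✓
(Z, N): Z after N ✓
(Z, S): Z after S ✓
Count: 23.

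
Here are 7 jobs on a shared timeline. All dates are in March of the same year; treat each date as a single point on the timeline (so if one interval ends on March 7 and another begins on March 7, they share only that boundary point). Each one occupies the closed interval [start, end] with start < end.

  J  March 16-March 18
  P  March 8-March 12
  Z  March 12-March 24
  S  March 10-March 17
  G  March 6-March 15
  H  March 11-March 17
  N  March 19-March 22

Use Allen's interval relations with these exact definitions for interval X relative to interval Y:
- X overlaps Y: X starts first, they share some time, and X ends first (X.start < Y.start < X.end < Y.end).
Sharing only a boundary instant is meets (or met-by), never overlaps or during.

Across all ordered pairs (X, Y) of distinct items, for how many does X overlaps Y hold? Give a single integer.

9

Checking all 42 ordered pairs for relation 'overlaps'; matching pairs in alphabetical order:
(G, H): G overlaps H ✓
(G, S): G overlaps S ✓
(G, Z): G overlaps Z ✓
(H, J): H overlaps J ✓
(H, Z): H overlaps Z ✓
(P, H): P overlaps H ✓
(P, S): P overlaps S ✓
(S, J): S overlaps J ✓
(S, Z): S overlaps Z ✓
Count: 9.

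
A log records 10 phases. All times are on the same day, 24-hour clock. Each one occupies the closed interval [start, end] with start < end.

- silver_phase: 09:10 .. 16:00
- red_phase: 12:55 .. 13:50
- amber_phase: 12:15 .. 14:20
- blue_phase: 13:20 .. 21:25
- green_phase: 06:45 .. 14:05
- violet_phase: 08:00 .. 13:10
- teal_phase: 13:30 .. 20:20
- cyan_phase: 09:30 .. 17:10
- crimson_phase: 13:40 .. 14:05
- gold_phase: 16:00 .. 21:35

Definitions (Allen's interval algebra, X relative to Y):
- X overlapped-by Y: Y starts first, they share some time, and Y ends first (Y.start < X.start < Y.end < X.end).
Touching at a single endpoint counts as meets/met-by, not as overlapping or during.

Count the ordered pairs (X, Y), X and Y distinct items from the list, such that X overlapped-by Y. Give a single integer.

Checking all 90 ordered pairs for relation 'overlapped-by'; matching pairs in alphabetical order:
(amber_phase, green_phase): amber_phase overlapped-by green_phase ✓
(amber_phase, violet_phase): amber_phase overlapped-by violet_phase ✓
(blue_phase, amber_phase): blue_phase overlapped-by amber_phase ✓
(blue_phase, cyan_phase): blue_phase overlapped-by cyan_phase ✓
(blue_phase, green_phase): blue_phase overlapped-by green_phase ✓
(blue_phase, red_phase): blue_phase overlapped-by red_phase ✓
(blue_phase, silver_phase): blue_phase overlapped-by silver_phase ✓
(crimson_phase, red_phase): crimson_phase overlapped-by red_phase ✓
(cyan_phase, green_phase): cyan_phase overlapped-by green_phase ✓
(cyan_phase, silver_phase): cyan_phase overlapped-by silver_phase ✓
(cyan_phase, violet_phase): cyan_phase overlapped-by violet_phase ✓
(gold_phase, blue_phase): gold_phase overlapped-by blue_phase ✓
(gold_phase, cyan_phase): gold_phase overlapped-by cyan_phase ✓
(gold_phase, teal_phase): gold_phase overlapped-by teal_phase ✓
(red_phase, violet_phase): red_phase overlapped-by violet_phase ✓
(silver_phase, green_phase): silver_phase overlapped-by green_phase ✓
(silver_phase, violet_phase): silver_phase overlapped-by violet_phase ✓
(teal_phase, amber_phase): teal_phase overlapped-by amber_phase ✓
(teal_phase, cyan_phase): teal_phase overlapped-by cyan_phase ✓
(teal_phase, green_phase): teal_phase overlapped-by green_phase ✓
(teal_phase, red_phase): teal_phase overlapped-by red_phase ✓
(teal_phase, silver_phase): teal_phase overlapped-by silver_phase ✓
Count: 22.

22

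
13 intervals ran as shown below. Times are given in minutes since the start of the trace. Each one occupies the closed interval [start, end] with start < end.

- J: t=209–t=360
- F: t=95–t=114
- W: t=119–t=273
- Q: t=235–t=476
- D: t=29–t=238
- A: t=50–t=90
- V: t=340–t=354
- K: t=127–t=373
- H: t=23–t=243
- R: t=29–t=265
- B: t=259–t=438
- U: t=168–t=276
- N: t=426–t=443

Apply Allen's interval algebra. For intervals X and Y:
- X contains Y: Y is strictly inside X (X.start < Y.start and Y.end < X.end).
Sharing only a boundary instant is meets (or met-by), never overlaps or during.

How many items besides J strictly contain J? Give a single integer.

1

Target J = [t=209, t=360].
A [t=50, t=90] → before → no.
B [t=259, t=438] → overlapped-by → no.
D [t=29, t=238] → overlaps → no.
F [t=95, t=114] → before → no.
H [t=23, t=243] → overlaps → no.
K [t=127, t=373] → contains → counts.
N [t=426, t=443] → after → no.
Q [t=235, t=476] → overlapped-by → no.
R [t=29, t=265] → overlaps → no.
U [t=168, t=276] → overlaps → no.
V [t=340, t=354] → during → no.
W [t=119, t=273] → overlaps → no.
Total: 1.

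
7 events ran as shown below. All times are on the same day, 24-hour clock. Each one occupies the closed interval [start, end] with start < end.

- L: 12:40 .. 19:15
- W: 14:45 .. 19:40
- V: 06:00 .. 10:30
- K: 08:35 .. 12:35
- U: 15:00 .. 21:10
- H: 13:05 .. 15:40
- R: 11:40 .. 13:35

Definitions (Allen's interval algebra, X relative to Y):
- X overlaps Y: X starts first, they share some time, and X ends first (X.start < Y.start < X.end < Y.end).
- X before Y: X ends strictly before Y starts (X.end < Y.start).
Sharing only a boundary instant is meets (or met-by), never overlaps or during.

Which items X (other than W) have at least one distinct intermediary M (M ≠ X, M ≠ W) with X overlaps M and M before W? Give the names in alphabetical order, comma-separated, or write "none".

Target W = [14:45, 19:40].
Intermediaries M with M before W: K, R, V.
Via K — items with X overlaps K: V.
Via R — items with X overlaps R: K.
Via V — items with X overlaps V: none.
Union: K, V.

K, V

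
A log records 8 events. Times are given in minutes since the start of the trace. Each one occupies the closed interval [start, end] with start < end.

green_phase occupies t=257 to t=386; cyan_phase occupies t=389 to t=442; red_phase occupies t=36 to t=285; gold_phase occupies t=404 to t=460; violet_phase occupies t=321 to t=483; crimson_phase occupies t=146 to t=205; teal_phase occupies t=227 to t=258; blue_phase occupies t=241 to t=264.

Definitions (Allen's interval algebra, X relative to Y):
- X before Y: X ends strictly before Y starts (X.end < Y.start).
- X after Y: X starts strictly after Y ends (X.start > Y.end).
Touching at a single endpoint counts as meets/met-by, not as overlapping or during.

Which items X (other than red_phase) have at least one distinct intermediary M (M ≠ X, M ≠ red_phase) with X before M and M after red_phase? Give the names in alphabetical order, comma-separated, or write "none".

Target red_phase = [t=36, t=285].
Intermediaries M with M after red_phase: cyan_phase, gold_phase, violet_phase.
Via cyan_phase — items with X before cyan_phase: blue_phase, crimson_phase, green_phase, teal_phase.
Via gold_phase — items with X before gold_phase: blue_phase, crimson_phase, green_phase, teal_phase.
Via violet_phase — items with X before violet_phase: blue_phase, crimson_phase, teal_phase.
Union: blue_phase, crimson_phase, green_phase, teal_phase.

blue_phase, crimson_phase, green_phase, teal_phase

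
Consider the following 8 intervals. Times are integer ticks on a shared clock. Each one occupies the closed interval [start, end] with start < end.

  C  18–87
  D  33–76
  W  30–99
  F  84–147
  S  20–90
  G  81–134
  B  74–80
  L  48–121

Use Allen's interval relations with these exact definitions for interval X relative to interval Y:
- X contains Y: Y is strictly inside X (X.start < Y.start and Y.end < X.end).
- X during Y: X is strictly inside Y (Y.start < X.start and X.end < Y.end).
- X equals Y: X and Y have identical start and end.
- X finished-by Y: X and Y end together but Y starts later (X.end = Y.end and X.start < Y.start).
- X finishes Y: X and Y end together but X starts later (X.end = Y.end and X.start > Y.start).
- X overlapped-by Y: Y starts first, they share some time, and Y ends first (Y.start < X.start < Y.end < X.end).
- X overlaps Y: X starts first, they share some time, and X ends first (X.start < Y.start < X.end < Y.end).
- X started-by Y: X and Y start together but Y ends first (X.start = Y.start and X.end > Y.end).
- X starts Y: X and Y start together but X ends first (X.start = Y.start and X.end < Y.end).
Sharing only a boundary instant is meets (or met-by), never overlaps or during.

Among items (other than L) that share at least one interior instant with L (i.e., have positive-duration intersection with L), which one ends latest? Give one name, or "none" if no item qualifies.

F

Target L = [48, 121].
B [74, 80] → during → candidate.
C [18, 87] → overlaps → candidate.
D [33, 76] → overlaps → candidate.
F [84, 147] → overlapped-by → candidate.
G [81, 134] → overlapped-by → candidate.
S [20, 90] → overlaps → candidate.
W [30, 99] → overlaps → candidate.
Among candidates, latest end is 147 → F.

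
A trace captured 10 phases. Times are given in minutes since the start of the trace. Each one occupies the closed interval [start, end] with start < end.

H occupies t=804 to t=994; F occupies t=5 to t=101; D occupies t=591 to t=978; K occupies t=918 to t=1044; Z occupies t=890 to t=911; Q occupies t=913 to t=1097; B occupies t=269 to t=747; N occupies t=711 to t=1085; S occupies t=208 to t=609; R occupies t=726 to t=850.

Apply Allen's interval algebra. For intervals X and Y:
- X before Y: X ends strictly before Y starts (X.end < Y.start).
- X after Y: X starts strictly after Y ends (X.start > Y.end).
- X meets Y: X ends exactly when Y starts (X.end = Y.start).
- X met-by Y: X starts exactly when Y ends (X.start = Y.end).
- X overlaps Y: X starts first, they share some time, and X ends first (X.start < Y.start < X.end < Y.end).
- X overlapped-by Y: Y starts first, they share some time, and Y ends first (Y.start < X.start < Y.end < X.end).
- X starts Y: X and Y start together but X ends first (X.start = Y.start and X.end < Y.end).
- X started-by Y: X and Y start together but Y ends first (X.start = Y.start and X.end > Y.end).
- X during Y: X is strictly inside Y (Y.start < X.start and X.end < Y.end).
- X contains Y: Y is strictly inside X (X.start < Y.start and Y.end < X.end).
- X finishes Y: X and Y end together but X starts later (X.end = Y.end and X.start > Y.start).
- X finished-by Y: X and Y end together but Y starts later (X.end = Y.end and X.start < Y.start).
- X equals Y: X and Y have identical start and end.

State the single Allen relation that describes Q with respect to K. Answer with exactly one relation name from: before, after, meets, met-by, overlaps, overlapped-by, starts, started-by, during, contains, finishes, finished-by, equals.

Q = [t=913, t=1097]; K = [t=918, t=1044].
Compare endpoints: Q.start < K.start, Q.start < K.end, Q.end > K.start, Q.end > K.end.
That pattern is 'contains'.

contains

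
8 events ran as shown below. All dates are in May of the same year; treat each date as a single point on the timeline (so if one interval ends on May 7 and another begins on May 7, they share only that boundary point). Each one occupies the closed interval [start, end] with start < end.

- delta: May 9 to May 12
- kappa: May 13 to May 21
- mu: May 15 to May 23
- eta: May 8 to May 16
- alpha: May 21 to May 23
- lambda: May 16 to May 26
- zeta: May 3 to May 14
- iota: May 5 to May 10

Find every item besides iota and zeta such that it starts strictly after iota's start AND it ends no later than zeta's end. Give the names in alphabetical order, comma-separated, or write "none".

Conditions: its start is strictly after iota's start (X.start > May 5) AND its end is no later than zeta's end (X.end <= May 14).
alpha: start May 21 > May 5? ✓; end May 23 <= May 14? ✗ → no.
delta: start May 9 > May 5? ✓; end May 12 <= May 14? ✓ → yes.
eta: start May 8 > May 5? ✓; end May 16 <= May 14? ✗ → no.
kappa: start May 13 > May 5? ✓; end May 21 <= May 14? ✗ → no.
lambda: start May 16 > May 5? ✓; end May 26 <= May 14? ✗ → no.
mu: start May 15 > May 5? ✓; end May 23 <= May 14? ✗ → no.
Result: delta.

delta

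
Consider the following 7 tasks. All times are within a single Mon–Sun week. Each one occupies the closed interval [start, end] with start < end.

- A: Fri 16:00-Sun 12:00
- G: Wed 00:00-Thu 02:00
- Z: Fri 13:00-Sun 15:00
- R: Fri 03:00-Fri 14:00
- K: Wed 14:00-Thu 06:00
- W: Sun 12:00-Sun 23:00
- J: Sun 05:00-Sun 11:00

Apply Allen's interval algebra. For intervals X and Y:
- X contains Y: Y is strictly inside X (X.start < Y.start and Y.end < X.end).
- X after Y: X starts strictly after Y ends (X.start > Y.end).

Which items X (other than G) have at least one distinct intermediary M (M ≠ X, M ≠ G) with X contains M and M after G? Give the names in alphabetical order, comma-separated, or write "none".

A, Z

Target G = [Wed 00:00, Thu 02:00].
Intermediaries M with M after G: A, J, R, W, Z.
Via A — items with X contains A: Z.
Via J — items with X contains J: A, Z.
Via R — items with X contains R: none.
Via W — items with X contains W: none.
Via Z — items with X contains Z: none.
Union: A, Z.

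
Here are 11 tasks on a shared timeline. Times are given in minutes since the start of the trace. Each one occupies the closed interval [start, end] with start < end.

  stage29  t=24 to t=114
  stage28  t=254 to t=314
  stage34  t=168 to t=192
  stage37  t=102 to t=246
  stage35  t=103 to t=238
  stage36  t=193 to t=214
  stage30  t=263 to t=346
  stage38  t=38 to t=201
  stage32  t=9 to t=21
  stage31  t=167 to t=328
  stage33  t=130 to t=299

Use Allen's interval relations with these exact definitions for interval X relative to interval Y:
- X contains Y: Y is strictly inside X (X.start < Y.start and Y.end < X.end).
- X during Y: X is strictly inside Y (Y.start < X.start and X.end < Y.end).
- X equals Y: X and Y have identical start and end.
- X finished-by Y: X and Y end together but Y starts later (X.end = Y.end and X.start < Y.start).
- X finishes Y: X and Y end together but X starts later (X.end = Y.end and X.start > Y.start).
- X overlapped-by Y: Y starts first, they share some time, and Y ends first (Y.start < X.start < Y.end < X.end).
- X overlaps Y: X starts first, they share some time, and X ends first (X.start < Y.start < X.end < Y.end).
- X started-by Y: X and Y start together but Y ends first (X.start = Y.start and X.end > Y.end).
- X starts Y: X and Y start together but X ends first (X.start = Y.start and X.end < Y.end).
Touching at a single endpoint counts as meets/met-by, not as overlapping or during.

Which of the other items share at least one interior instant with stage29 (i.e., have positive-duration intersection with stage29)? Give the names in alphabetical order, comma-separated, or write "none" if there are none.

Target stage29 = [t=24, t=114].
stage28 [t=254, t=314] → after → no.
stage30 [t=263, t=346] → after → no.
stage31 [t=167, t=328] → after → no.
stage32 [t=9, t=21] → before → no.
stage33 [t=130, t=299] → after → no.
stage34 [t=168, t=192] → after → no.
stage35 [t=103, t=238] → overlapped-by → yes.
stage36 [t=193, t=214] → after → no.
stage37 [t=102, t=246] → overlapped-by → yes.
stage38 [t=38, t=201] → overlapped-by → yes.
Result: stage35, stage37, stage38.

stage35, stage37, stage38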